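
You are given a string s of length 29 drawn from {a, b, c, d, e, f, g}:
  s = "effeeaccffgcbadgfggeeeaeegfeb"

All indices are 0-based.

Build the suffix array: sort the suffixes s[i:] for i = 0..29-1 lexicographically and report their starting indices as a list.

rank→(start, suffix):
  0 → (5, 'accffgcbadgfggeeeaeegfeb')
  1 → (13, 'adgfggeeeaeegfeb')
  2 → (22, 'aeegfeb')
  3 → (28, 'b')
  4 → (12, 'badgfggeeeaeegfeb')
  5 → (11, 'cbadgfggeeeaeegfeb')
  6 → (6, 'ccffgcbadgfggeeeaeegfeb')
  7 → (7, 'cffgcbadgfggeeeaeegfeb')
  8 → (14, 'dgfggeeeaeegfeb')
  9 → (4, 'eaccffgcbadgfggeeeaeegfeb')
  10 → (21, 'eaeegfeb')
  11 → (27, 'eb')
  12 → (3, 'eeaccffgcbadgfggeeeaeegfeb')
  13 → (20, 'eeaeegfeb')
  14 → (19, 'eeeaeegfeb')
  15 → (23, 'eegfeb')
  16 → (0, 'effeeaccffgcbadgfggeeeaeegfeb')
  17 → (24, 'egfeb')
  18 → (26, 'feb')
  19 → (2, 'feeaccffgcbadgfggeeeaeegfeb')
  20 → (1, 'ffeeaccffgcbadgfggeeeaeegfeb')
  21 → (8, 'ffgcbadgfggeeeaeegfeb')
  22 → (9, 'fgcbadgfggeeeaeegfeb')
  23 → (16, 'fggeeeaeegfeb')
  24 → (10, 'gcbadgfggeeeaeegfeb')
  25 → (18, 'geeeaeegfeb')
  26 → (25, 'gfeb')
  27 → (15, 'gfggeeeaeegfeb')
  28 → (17, 'ggeeeaeegfeb')

[5, 13, 22, 28, 12, 11, 6, 7, 14, 4, 21, 27, 3, 20, 19, 23, 0, 24, 26, 2, 1, 8, 9, 16, 10, 18, 25, 15, 17]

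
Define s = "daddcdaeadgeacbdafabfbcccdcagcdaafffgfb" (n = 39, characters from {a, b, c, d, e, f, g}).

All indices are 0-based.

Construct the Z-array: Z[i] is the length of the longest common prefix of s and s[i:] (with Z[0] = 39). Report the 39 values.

[39, 0, 1, 1, 0, 2, 0, 0, 0, 1, 0, 0, 0, 0, 0, 2, 0, 0, 0, 0, 0, 0, 0, 0, 0, 1, 0, 0, 0, 0, 2, 0, 0, 0, 0, 0, 0, 0, 0]

Z[0]=39
i=1: outside box; Z[1]=0
i=2: outside box; Z[2]=1 extend→box=[2,3)
i=3: outside box; Z[3]=1 extend→box=[3,4)
i=4: outside box; Z[4]=0
i=5: outside box; Z[5]=2 extend→box=[5,7)
i=6: min(r-i=1, Z[1]=0)=0; Z[6]=0
i=7: outside box; Z[7]=0
i=8: outside box; Z[8]=0
i=9: outside box; Z[9]=1 extend→box=[9,10)
i=10: outside box; Z[10]=0
i=11: outside box; Z[11]=0
i=12: outside box; Z[12]=0
i=13: outside box; Z[13]=0
i=14: outside box; Z[14]=0
i=15: outside box; Z[15]=2 extend→box=[15,17)
i=16: min(r-i=1, Z[1]=0)=0; Z[16]=0
i=17: outside box; Z[17]=0
i=18: outside box; Z[18]=0
i=19: outside box; Z[19]=0
i=20: outside box; Z[20]=0
i=21: outside box; Z[21]=0
i=22: outside box; Z[22]=0
i=23: outside box; Z[23]=0
i=24: outside box; Z[24]=0
i=25: outside box; Z[25]=1 extend→box=[25,26)
i=26: outside box; Z[26]=0
i=27: outside box; Z[27]=0
i=28: outside box; Z[28]=0
i=29: outside box; Z[29]=0
i=30: outside box; Z[30]=2 extend→box=[30,32)
i=31: min(r-i=1, Z[1]=0)=0; Z[31]=0
i=32: outside box; Z[32]=0
i=33: outside box; Z[33]=0
i=34: outside box; Z[34]=0
i=35: outside box; Z[35]=0
i=36: outside box; Z[36]=0
i=37: outside box; Z[37]=0
i=38: outside box; Z[38]=0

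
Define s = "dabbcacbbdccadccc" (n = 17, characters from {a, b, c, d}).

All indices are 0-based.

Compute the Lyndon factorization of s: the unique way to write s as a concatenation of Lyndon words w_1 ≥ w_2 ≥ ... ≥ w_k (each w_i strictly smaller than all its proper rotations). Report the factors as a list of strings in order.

emit factor 1: 'd' (i=0, period=1)
emit factor 2: 'abbcacbbdccadccc' (i=1, period=16)

["d", "abbcacbbdccadccc"]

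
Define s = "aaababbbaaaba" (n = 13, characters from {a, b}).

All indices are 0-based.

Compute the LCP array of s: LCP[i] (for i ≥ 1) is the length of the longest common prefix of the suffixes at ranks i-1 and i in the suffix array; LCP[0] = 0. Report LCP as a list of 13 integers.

[0, 1, 5, 2, 4, 1, 3, 2, 0, 2, 2, 1, 2]

rank | idx | suffix
   0 |  12 | a
   1 |   8 | aaaba
   2 |   0 | aaababbbaaaba
   3 |   9 | aaba
   4 |   1 | aababbbaaaba
   5 |  10 | aba
   6 |   2 | ababbbaaaba
   7 |   4 | abbbaaaba
   8 |  11 | ba
   9 |   7 | baaaba
  10 |   3 | babbbaaaba
  11 |   6 | bbaaaba
  12 |   5 | bbbaaaba

SA = [12, 8, 0, 9, 1, 10, 2, 4, 11, 7, 3, 6, 5]
[i] adj suffixes → lcp
  [1] 12/8 → 1 ('a')
  [2] 8/0 → 5 ('aaaba')
  [3] 0/9 → 2 ('aa')
  [4] 9/1 → 4 ('aaba')
  [5] 1/10 → 1 ('a')
  [6] 10/2 → 3 ('aba')
  [7] 2/4 → 2 ('ab')
  [8] 4/11 → 0 ('')
  [9] 11/7 → 2 ('ba')
  [10] 7/3 → 2 ('ba')
  [11] 3/6 → 1 ('b')
  [12] 6/5 → 2 ('bb')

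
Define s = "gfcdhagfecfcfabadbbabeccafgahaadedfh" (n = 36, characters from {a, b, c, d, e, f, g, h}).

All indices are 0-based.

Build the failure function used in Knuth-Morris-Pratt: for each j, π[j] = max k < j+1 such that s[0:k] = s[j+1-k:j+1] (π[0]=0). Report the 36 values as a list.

[0, 0, 0, 0, 0, 0, 1, 2, 0, 0, 0, 0, 0, 0, 0, 0, 0, 0, 0, 0, 0, 0, 0, 0, 0, 0, 1, 0, 0, 0, 0, 0, 0, 0, 0, 0]

π[0] = 0
j=1 s[j]='f': π[1]=0 (border '')
j=2 s[j]='c': π[2]=0 (border '')
j=3 s[j]='d': π[3]=0 (border '')
j=4 s[j]='h': π[4]=0 (border '')
j=5 s[j]='a': π[5]=0 (border '')
j=6 s[j]='g': π[6]=1 (border 'g')
j=7 s[j]='f': π[7]=2 (border 'gf')
j=8 s[j]='e': k: 2→0; π[8]=0 (border '')
j=9 s[j]='c': π[9]=0 (border '')
j=10 s[j]='f': π[10]=0 (border '')
j=11 s[j]='c': π[11]=0 (border '')
j=12 s[j]='f': π[12]=0 (border '')
j=13 s[j]='a': π[13]=0 (border '')
j=14 s[j]='b': π[14]=0 (border '')
j=15 s[j]='a': π[15]=0 (border '')
j=16 s[j]='d': π[16]=0 (border '')
j=17 s[j]='b': π[17]=0 (border '')
j=18 s[j]='b': π[18]=0 (border '')
j=19 s[j]='a': π[19]=0 (border '')
j=20 s[j]='b': π[20]=0 (border '')
j=21 s[j]='e': π[21]=0 (border '')
j=22 s[j]='c': π[22]=0 (border '')
j=23 s[j]='c': π[23]=0 (border '')
j=24 s[j]='a': π[24]=0 (border '')
j=25 s[j]='f': π[25]=0 (border '')
j=26 s[j]='g': π[26]=1 (border 'g')
j=27 s[j]='a': k: 1→0; π[27]=0 (border '')
j=28 s[j]='h': π[28]=0 (border '')
j=29 s[j]='a': π[29]=0 (border '')
j=30 s[j]='a': π[30]=0 (border '')
j=31 s[j]='d': π[31]=0 (border '')
j=32 s[j]='e': π[32]=0 (border '')
j=33 s[j]='d': π[33]=0 (border '')
j=34 s[j]='f': π[34]=0 (border '')
j=35 s[j]='h': π[35]=0 (border '')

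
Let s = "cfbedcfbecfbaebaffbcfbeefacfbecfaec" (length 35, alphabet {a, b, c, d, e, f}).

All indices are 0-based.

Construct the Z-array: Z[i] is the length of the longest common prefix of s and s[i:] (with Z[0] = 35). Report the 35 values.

[35, 0, 0, 0, 0, 4, 0, 0, 0, 3, 0, 0, 0, 0, 0, 0, 0, 0, 0, 4, 0, 0, 0, 0, 0, 0, 4, 0, 0, 0, 2, 0, 0, 0, 1]

Z[0]=35
i=1: outside box; Z[1]=0
i=2: outside box; Z[2]=0
i=3: outside box; Z[3]=0
i=4: outside box; Z[4]=0
i=5: outside box; Z[5]=4 grow→box=[5,9)
i=6: min(r-i=3, Z[1]=0)=0; Z[6]=0
i=7: min(r-i=2, Z[2]=0)=0; Z[7]=0
i=8: min(r-i=1, Z[3]=0)=0; Z[8]=0
i=9: outside box; Z[9]=3 grow→box=[9,12)
i=10: min(r-i=2, Z[1]=0)=0; Z[10]=0
i=11: min(r-i=1, Z[2]=0)=0; Z[11]=0
i=12: outside box; Z[12]=0
i=13: outside box; Z[13]=0
i=14: outside box; Z[14]=0
i=15: outside box; Z[15]=0
i=16: outside box; Z[16]=0
i=17: outside box; Z[17]=0
i=18: outside box; Z[18]=0
i=19: outside box; Z[19]=4 grow→box=[19,23)
i=20: min(r-i=3, Z[1]=0)=0; Z[20]=0
i=21: min(r-i=2, Z[2]=0)=0; Z[21]=0
i=22: min(r-i=1, Z[3]=0)=0; Z[22]=0
i=23: outside box; Z[23]=0
i=24: outside box; Z[24]=0
i=25: outside box; Z[25]=0
i=26: outside box; Z[26]=4 grow→box=[26,30)
i=27: min(r-i=3, Z[1]=0)=0; Z[27]=0
i=28: min(r-i=2, Z[2]=0)=0; Z[28]=0
i=29: min(r-i=1, Z[3]=0)=0; Z[29]=0
i=30: outside box; Z[30]=2 grow→box=[30,32)
i=31: min(r-i=1, Z[1]=0)=0; Z[31]=0
i=32: outside box; Z[32]=0
i=33: outside box; Z[33]=0
i=34: outside box; Z[34]=1 grow→box=[34,35)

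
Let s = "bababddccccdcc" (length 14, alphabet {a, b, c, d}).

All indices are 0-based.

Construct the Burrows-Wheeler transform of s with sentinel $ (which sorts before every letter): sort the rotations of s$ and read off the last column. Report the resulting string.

rank  rotation         last
    0  $bababddccccdcc  c
    1  ababddccccdcc$b  b
    2  abddccccdcc$bab  b
    3  bababddccccdcc$  $
    4  babddccccdcc$ba  a
    5  bddccccdcc$baba  a
    6  c$bababddccccdc  c
    7  cc$bababddccccd  d
    8  ccccdcc$bababdd  d
    9  cccdcc$bababddc  c
   10  ccdcc$bababddcc  c
   11  cdcc$bababddccc  c
   12  dcc$bababddcccc  c
   13  dccccdcc$bababd  d
   14  ddccccdcc$babab  b

cbb$aacddccccdb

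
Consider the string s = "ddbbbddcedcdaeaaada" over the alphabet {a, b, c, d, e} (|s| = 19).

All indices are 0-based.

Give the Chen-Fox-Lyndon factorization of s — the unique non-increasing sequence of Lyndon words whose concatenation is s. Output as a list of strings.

["d", "d", "bbbddcedcd", "ae", "aaad", "a"]

emit factor 1: 'd' (i=0, period=1)
emit factor 2: 'd' (i=1, period=1)
emit factor 3: 'bbbddcedcd' (i=2, period=10)
emit factor 4: 'ae' (i=12, period=2)
emit factor 5: 'aaad' (i=14, period=4)
emit factor 6: 'a' (i=18, period=1)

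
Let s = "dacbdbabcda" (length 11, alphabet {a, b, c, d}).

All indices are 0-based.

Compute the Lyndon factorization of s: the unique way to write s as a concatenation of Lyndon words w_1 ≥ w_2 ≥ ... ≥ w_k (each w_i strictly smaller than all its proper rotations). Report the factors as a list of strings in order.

emit factor 1: 'd' (i=0, period=1)
emit factor 2: 'acbdb' (i=1, period=5)
emit factor 3: 'abcd' (i=6, period=4)
emit factor 4: 'a' (i=10, period=1)

["d", "acbdb", "abcd", "a"]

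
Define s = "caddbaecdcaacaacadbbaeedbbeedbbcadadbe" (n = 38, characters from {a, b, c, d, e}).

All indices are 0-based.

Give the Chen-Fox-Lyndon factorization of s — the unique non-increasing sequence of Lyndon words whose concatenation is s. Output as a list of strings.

["c", "addbaecdc", "aacaacadbbaeedbbeedbbcadadbe"]

emit factor 1: 'c' (i=0, period=1)
emit factor 2: 'addbaecdc' (i=1, period=9)
emit factor 3: 'aacaacadbbaeedbbeedbbcadadbe' (i=10, period=28)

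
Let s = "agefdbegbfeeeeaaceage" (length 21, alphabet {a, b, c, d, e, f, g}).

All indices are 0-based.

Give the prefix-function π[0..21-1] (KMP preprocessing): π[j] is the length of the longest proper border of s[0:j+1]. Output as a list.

[0, 0, 0, 0, 0, 0, 0, 0, 0, 0, 0, 0, 0, 0, 1, 1, 0, 0, 1, 2, 3]

π[0] = 0
j=1 s[j]='g': π[1]=0 (border '')
j=2 s[j]='e': π[2]=0 (border '')
j=3 s[j]='f': π[3]=0 (border '')
j=4 s[j]='d': π[4]=0 (border '')
j=5 s[j]='b': π[5]=0 (border '')
j=6 s[j]='e': π[6]=0 (border '')
j=7 s[j]='g': π[7]=0 (border '')
j=8 s[j]='b': π[8]=0 (border '')
j=9 s[j]='f': π[9]=0 (border '')
j=10 s[j]='e': π[10]=0 (border '')
j=11 s[j]='e': π[11]=0 (border '')
j=12 s[j]='e': π[12]=0 (border '')
j=13 s[j]='e': π[13]=0 (border '')
j=14 s[j]='a': π[14]=1 (border 'a')
j=15 s[j]='a': k: 1→0; π[15]=1 (border 'a')
j=16 s[j]='c': k: 1→0; π[16]=0 (border '')
j=17 s[j]='e': π[17]=0 (border '')
j=18 s[j]='a': π[18]=1 (border 'a')
j=19 s[j]='g': π[19]=2 (border 'ag')
j=20 s[j]='e': π[20]=3 (border 'age')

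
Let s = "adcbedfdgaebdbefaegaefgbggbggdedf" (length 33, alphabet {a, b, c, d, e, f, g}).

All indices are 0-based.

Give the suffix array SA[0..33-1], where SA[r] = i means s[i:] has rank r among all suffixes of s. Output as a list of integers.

sorted suffixes:
  #0 SA[0]=0  'adcbedfdgaebdbefaegaefgbggbggdedf'
  #1 SA[1]=9  'aebdbefaegaefgbggbggdedf'
  #2 SA[2]=19  'aefgbggbggdedf'
  #3 SA[3]=16  'aegaefgbggbggdedf'
  #4 SA[4]=11  'bdbefaegaefgbggbggdedf'
  #5 SA[5]=3  'bedfdgaebdbefaegaefgbggbggdedf'
  #6 SA[6]=13  'befaegaefgbggbggdedf'
  #7 SA[7]=23  'bggbggdedf'
  #8 SA[8]=26  'bggdedf'
  #9 SA[9]=2  'cbedfdgaebdbefaegaefgbggbggdedf'
  #10 SA[10]=12  'dbefaegaefgbggbggdedf'
  #11 SA[11]=1  'dcbedfdgaebdbefaegaefgbggbggdedf'
  #12 SA[12]=29  'dedf'
  #13 SA[13]=31  'df'
  #14 SA[14]=5  'dfdgaebdbefaegaefgbggbggdedf'
  #15 SA[15]=7  'dgaebdbefaegaefgbggbggdedf'
  #16 SA[16]=10  'ebdbefaegaefgbggbggdedf'
  #17 SA[17]=30  'edf'
  #18 SA[18]=4  'edfdgaebdbefaegaefgbggbggdedf'
  #19 SA[19]=14  'efaegaefgbggbggdedf'
  #20 SA[20]=20  'efgbggbggdedf'
  #21 SA[21]=17  'egaefgbggbggdedf'
  #22 SA[22]=32  'f'
  #23 SA[23]=15  'faegaefgbggbggdedf'
  #24 SA[24]=6  'fdgaebdbefaegaefgbggbggdedf'
  #25 SA[25]=21  'fgbggbggdedf'
  #26 SA[26]=8  'gaebdbefaegaefgbggbggdedf'
  #27 SA[27]=18  'gaefgbggbggdedf'
  #28 SA[28]=22  'gbggbggdedf'
  #29 SA[29]=25  'gbggdedf'
  #30 SA[30]=28  'gdedf'
  #31 SA[31]=24  'ggbggdedf'
  #32 SA[32]=27  'ggdedf'

[0, 9, 19, 16, 11, 3, 13, 23, 26, 2, 12, 1, 29, 31, 5, 7, 10, 30, 4, 14, 20, 17, 32, 15, 6, 21, 8, 18, 22, 25, 28, 24, 27]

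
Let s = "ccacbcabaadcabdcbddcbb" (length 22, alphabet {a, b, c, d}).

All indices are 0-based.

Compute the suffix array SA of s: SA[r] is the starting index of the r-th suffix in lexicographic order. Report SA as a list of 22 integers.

[8, 6, 12, 2, 9, 21, 7, 20, 4, 13, 16, 5, 11, 1, 19, 3, 15, 0, 10, 18, 14, 17]

rank | idx | suffix
   0 |   8 | aadcabdcbddcbb
   1 |   6 | abaadcabdcbddcbb
   2 |  12 | abdcbddcbb
   3 |   2 | acbcabaadcabdcbddcbb
   4 |   9 | adcabdcbddcbb
   5 |  21 | b
   6 |   7 | baadcabdcbddcbb
   7 |  20 | bb
   8 |   4 | bcabaadcabdcbddcbb
   9 |  13 | bdcbddcbb
  10 |  16 | bddcbb
  11 |   5 | cabaadcabdcbddcbb
  12 |  11 | cabdcbddcbb
  13 |   1 | cacbcabaadcabdcbddcbb
  14 |  19 | cbb
  15 |   3 | cbcabaadcabdcbddcbb
  16 |  15 | cbddcbb
  17 |   0 | ccacbcabaadcabdcbddcbb
  18 |  10 | dcabdcbddcbb
  19 |  18 | dcbb
  20 |  14 | dcbddcbb
  21 |  17 | ddcbb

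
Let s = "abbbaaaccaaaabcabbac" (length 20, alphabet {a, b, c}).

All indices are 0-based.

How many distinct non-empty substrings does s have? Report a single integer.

rank | idx | suffix
   0 |   9 | aaaabcabbac
   1 |  10 | aaabcabbac
   2 |   4 | aaaccaaaabcabbac
   3 |  11 | aabcabbac
   4 |   5 | aaccaaaabcabbac
   5 |  15 | abbac
   6 |   0 | abbbaaaccaaaabcabbac
   7 |  12 | abcabbac
   8 |  18 | ac
   9 |   6 | accaaaabcabbac
  10 |   3 | baaaccaaaabcabbac
  11 |  17 | bac
  12 |   2 | bbaaaccaaaabcabbac
  13 |  16 | bbac
  14 |   1 | bbbaaaccaaaabcabbac
  15 |  13 | bcabbac
  16 |  19 | c
  17 |   8 | caaaabcabbac
  18 |  14 | cabbac
  19 |   7 | ccaaaabcabbac

SA = [9, 10, 4, 11, 5, 15, 0, 12, 18, 6, 3, 17, 2, 16, 1, 13, 19, 8, 14, 7]
[i] adj suffixes → lcp
  [1] 9/10 → 3 ('aaa')
  [2] 10/4 → 3 ('aaa')
  [3] 4/11 → 2 ('aa')
  [4] 11/5 → 2 ('aa')
  [5] 5/15 → 1 ('a')
  [6] 15/0 → 3 ('abb')
  [7] 0/12 → 2 ('ab')
  [8] 12/18 → 1 ('a')
  [9] 18/6 → 2 ('ac')
  [10] 6/3 → 0 ('')
  [11] 3/17 → 2 ('ba')
  [12] 17/2 → 1 ('b')
  [13] 2/16 → 3 ('bba')
  [14] 16/1 → 2 ('bb')
  [15] 1/13 → 1 ('b')
  [16] 13/19 → 0 ('')
  [17] 19/8 → 1 ('c')
  [18] 8/14 → 2 ('ca')
  [19] 14/7 → 1 ('c')

n(n+1)/2 = 20·21/2 = 210
Σ LCP = 0 + 3 + 3 + 2 + 2 + 1 + 3 + 2 + 1 + 2 + 0 + 2 + 1 + 3 + 2 + 1 + 0 + 1 + 2 + 1 = 32
distinct = 210 − 32 = 178

178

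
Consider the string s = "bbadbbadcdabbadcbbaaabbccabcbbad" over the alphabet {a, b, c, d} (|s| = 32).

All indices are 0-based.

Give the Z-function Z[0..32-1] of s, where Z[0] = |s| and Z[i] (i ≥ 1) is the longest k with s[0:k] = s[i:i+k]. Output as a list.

Z[0]=32
i=1: fresh scan; Z[1]=1 scan→box=[1,2)
i=2: fresh scan; Z[2]=0
i=3: fresh scan; Z[3]=0
i=4: fresh scan; Z[4]=4 scan→box=[4,8)
i=5: min(r-i=3, Z[1]=1)=1; Z[5]=1
i=6: min(r-i=2, Z[2]=0)=0; Z[6]=0
i=7: min(r-i=1, Z[3]=0)=0; Z[7]=0
i=8: fresh scan; Z[8]=0
i=9: fresh scan; Z[9]=0
i=10: fresh scan; Z[10]=0
i=11: fresh scan; Z[11]=4 scan→box=[11,15)
i=12: min(r-i=3, Z[1]=1)=1; Z[12]=1
i=13: min(r-i=2, Z[2]=0)=0; Z[13]=0
i=14: min(r-i=1, Z[3]=0)=0; Z[14]=0
i=15: fresh scan; Z[15]=0
i=16: fresh scan; Z[16]=3 scan→box=[16,19)
i=17: min(r-i=2, Z[1]=1)=1; Z[17]=1
i=18: min(r-i=1, Z[2]=0)=0; Z[18]=0
i=19: fresh scan; Z[19]=0
i=20: fresh scan; Z[20]=0
i=21: fresh scan; Z[21]=2 scan→box=[21,23)
i=22: min(r-i=1, Z[1]=1)=1; Z[22]=1
i=23: fresh scan; Z[23]=0
i=24: fresh scan; Z[24]=0
i=25: fresh scan; Z[25]=0
i=26: fresh scan; Z[26]=1 scan→box=[26,27)
i=27: fresh scan; Z[27]=0
i=28: fresh scan; Z[28]=4 scan→box=[28,32)
i=29: min(r-i=3, Z[1]=1)=1; Z[29]=1
i=30: min(r-i=2, Z[2]=0)=0; Z[30]=0
i=31: min(r-i=1, Z[3]=0)=0; Z[31]=0

[32, 1, 0, 0, 4, 1, 0, 0, 0, 0, 0, 4, 1, 0, 0, 0, 3, 1, 0, 0, 0, 2, 1, 0, 0, 0, 1, 0, 4, 1, 0, 0]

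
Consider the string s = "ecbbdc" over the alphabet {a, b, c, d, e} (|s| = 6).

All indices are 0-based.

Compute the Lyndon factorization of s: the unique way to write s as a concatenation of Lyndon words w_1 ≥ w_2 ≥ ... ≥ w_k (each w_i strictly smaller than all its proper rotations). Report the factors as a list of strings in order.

["e", "c", "bbdc"]

emit factor 1: 'e' (i=0, period=1)
emit factor 2: 'c' (i=1, period=1)
emit factor 3: 'bbdc' (i=2, period=4)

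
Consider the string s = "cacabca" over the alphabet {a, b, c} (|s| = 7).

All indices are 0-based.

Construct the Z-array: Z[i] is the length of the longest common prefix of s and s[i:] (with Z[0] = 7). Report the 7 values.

Z[0]=7
i=1: i≥r, start 0; Z[1]=0
i=2: i≥r, start 0; Z[2]=2 grow→box=[2,4)
i=3: min(r-i=1, Z[1]=0)=0; Z[3]=0
i=4: i≥r, start 0; Z[4]=0
i=5: i≥r, start 0; Z[5]=2 grow→box=[5,7)
i=6: min(r-i=1, Z[1]=0)=0; Z[6]=0

[7, 0, 2, 0, 0, 2, 0]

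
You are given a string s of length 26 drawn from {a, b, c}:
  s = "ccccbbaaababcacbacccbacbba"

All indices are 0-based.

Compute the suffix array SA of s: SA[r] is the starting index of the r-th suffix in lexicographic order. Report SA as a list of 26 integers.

[25, 6, 7, 8, 10, 13, 21, 16, 24, 5, 9, 20, 15, 23, 4, 11, 12, 19, 14, 22, 3, 18, 2, 17, 1, 0]

rank | idx | suffix
   0 |  25 | a
   1 |   6 | aaababcacbacccbacbba
   2 |   7 | aababcacbacccbacbba
   3 |   8 | ababcacbacccbacbba
   4 |  10 | abcacbacccbacbba
   5 |  13 | acbacccbacbba
   6 |  21 | acbba
   7 |  16 | acccbacbba
   8 |  24 | ba
   9 |   5 | baaababcacbacccbacbba
  10 |   9 | babcacbacccbacbba
  11 |  20 | bacbba
  12 |  15 | bacccbacbba
  13 |  23 | bba
  14 |   4 | bbaaababcacbacccbacbba
  15 |  11 | bcacbacccbacbba
  16 |  12 | cacbacccbacbba
  17 |  19 | cbacbba
  18 |  14 | cbacccbacbba
  19 |  22 | cbba
  20 |   3 | cbbaaababcacbacccbacbba
  21 |  18 | ccbacbba
  22 |   2 | ccbbaaababcacbacccbacbba
  23 |  17 | cccbacbba
  24 |   1 | cccbbaaababcacbacccbacbba
  25 |   0 | ccccbbaaababcacbacccbacbba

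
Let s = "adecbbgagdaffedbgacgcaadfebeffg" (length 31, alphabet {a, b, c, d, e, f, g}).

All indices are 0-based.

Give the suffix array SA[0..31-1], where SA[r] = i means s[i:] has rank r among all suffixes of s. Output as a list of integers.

sorted suffixes:
  #0 SA[0]=21  'aadfebeffg'
  #1 SA[1]=17  'acgcaadfebeffg'
  #2 SA[2]=0  'adecbbgagdaffedbgacgcaadfebeffg'
  #3 SA[3]=22  'adfebeffg'
  #4 SA[4]=10  'affedbgacgcaadfebeffg'
  #5 SA[5]=7  'agdaffedbgacgcaadfebeffg'
  #6 SA[6]=4  'bbgagdaffedbgacgcaadfebeffg'
  #7 SA[7]=26  'beffg'
  #8 SA[8]=15  'bgacgcaadfebeffg'
  #9 SA[9]=5  'bgagdaffedbgacgcaadfebeffg'
  #10 SA[10]=20  'caadfebeffg'
  #11 SA[11]=3  'cbbgagdaffedbgacgcaadfebeffg'
  #12 SA[12]=18  'cgcaadfebeffg'
  #13 SA[13]=9  'daffedbgacgcaadfebeffg'
  #14 SA[14]=14  'dbgacgcaadfebeffg'
  #15 SA[15]=1  'decbbgagdaffedbgacgcaadfebeffg'
  #16 SA[16]=23  'dfebeffg'
  #17 SA[17]=25  'ebeffg'
  #18 SA[18]=2  'ecbbgagdaffedbgacgcaadfebeffg'
  #19 SA[19]=13  'edbgacgcaadfebeffg'
  #20 SA[20]=27  'effg'
  #21 SA[21]=24  'febeffg'
  #22 SA[22]=12  'fedbgacgcaadfebeffg'
  #23 SA[23]=11  'ffedbgacgcaadfebeffg'
  #24 SA[24]=28  'ffg'
  #25 SA[25]=29  'fg'
  #26 SA[26]=30  'g'
  #27 SA[27]=16  'gacgcaadfebeffg'
  #28 SA[28]=6  'gagdaffedbgacgcaadfebeffg'
  #29 SA[29]=19  'gcaadfebeffg'
  #30 SA[30]=8  'gdaffedbgacgcaadfebeffg'

[21, 17, 0, 22, 10, 7, 4, 26, 15, 5, 20, 3, 18, 9, 14, 1, 23, 25, 2, 13, 27, 24, 12, 11, 28, 29, 30, 16, 6, 19, 8]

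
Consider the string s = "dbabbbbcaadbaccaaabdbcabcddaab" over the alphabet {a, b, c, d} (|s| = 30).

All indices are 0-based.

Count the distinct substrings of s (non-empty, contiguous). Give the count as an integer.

rank→(start, suffix):
  0 → (15, 'aaabdbcabcddaab')
  1 → (27, 'aab')
  2 → (16, 'aabdbcabcddaab')
  3 → (8, 'aadbaccaaabdbcabcddaab')
  4 → (28, 'ab')
  5 → (2, 'abbbbcaadbaccaaabdbcabcddaab')
  6 → (22, 'abcddaab')
  7 → (17, 'abdbcabcddaab')
  8 → (12, 'accaaabdbcabcddaab')
  9 → (9, 'adbaccaaabdbcabcddaab')
  10 → (29, 'b')
  11 → (1, 'babbbbcaadbaccaaabdbcabcddaab')
  12 → (11, 'baccaaabdbcabcddaab')
  13 → (3, 'bbbbcaadbaccaaabdbcabcddaab')
  14 → (4, 'bbbcaadbaccaaabdbcabcddaab')
  15 → (5, 'bbcaadbaccaaabdbcabcddaab')
  16 → (6, 'bcaadbaccaaabdbcabcddaab')
  17 → (20, 'bcabcddaab')
  18 → (23, 'bcddaab')
  19 → (18, 'bdbcabcddaab')
  20 → (14, 'caaabdbcabcddaab')
  21 → (7, 'caadbaccaaabdbcabcddaab')
  22 → (21, 'cabcddaab')
  23 → (13, 'ccaaabdbcabcddaab')
  24 → (24, 'cddaab')
  25 → (26, 'daab')
  26 → (0, 'dbabbbbcaadbaccaaabdbcabcddaab')
  27 → (10, 'dbaccaaabdbcabcddaab')
  28 → (19, 'dbcabcddaab')
  29 → (25, 'ddaab')

SA = [15, 27, 16, 8, 28, 2, 22, 17, 12, 9, 29, 1, 11, 3, 4, 5, 6, 20, 23, 18, 14, 7, 21, 13, 24, 26, 0, 10, 19, 25]
i: (SA[i-1],SA[i]) lcp shared
  1: (15,27) 2 'aa'
  2: (27,16) 3 'aab'
  3: (16,8) 2 'aa'
  4: (8,28) 1 'a'
  5: (28,2) 2 'ab'
  6: (2,22) 2 'ab'
  7: (22,17) 2 'ab'
  8: (17,12) 1 'a'
  9: (12,9) 1 'a'
  10: (9,29) 0 ''
  11: (29,1) 1 'b'
  12: (1,11) 2 'ba'
  13: (11,3) 1 'b'
  14: (3,4) 3 'bbb'
  15: (4,5) 2 'bb'
  16: (5,6) 1 'b'
  17: (6,20) 3 'bca'
  18: (20,23) 2 'bc'
  19: (23,18) 1 'b'
  20: (18,14) 0 ''
  21: (14,7) 3 'caa'
  22: (7,21) 2 'ca'
  23: (21,13) 1 'c'
  24: (13,24) 1 'c'
  25: (24,26) 0 ''
  26: (26,0) 1 'd'
  27: (0,10) 3 'dba'
  28: (10,19) 2 'db'
  29: (19,25) 1 'd'

n(n+1)/2 = 30·31/2 = 465
Σ LCP = 0 + 2 + 3 + 2 + 1 + 2 + 2 + 2 + 1 + 1 + 0 + 1 + 2 + 1 + 3 + 2 + 1 + 3 + 2 + 1 + 0 + 3 + 2 + 1 + 1 + 0 + 1 + 3 + 2 + 1 = 46
distinct = 465 − 46 = 419

419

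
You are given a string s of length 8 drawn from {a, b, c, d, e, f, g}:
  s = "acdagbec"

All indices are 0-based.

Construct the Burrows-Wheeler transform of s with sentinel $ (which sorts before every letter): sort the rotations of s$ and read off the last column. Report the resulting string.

rank  rotation   last
    0  $acdagbec  c
    1  acdagbec$  $
    2  agbec$acd  d
    3  bec$acdag  g
    4  c$acdagbe  e
    5  cdagbec$a  a
    6  dagbec$ac  c
    7  ec$acdagb  b
    8  gbec$acda  a

c$dgeacba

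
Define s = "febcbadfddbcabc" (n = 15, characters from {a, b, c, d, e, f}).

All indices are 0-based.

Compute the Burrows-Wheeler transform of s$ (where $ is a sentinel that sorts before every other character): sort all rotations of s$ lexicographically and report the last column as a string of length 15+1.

ccbcadebbbdfafd$

rank  rotation          last
    0  $febcbadfddbcabc  c
    1  abc$febcbadfddbc  c
    2  adfddbcabc$febcb  b
    3  badfddbcabc$febc  c
    4  bc$febcbadfddbca  a
    5  bcabc$febcbadfdd  d
    6  bcbadfddbcabc$fe  e
    7  c$febcbadfddbcab  b
    8  cabc$febcbadfddb  b
    9  cbadfddbcabc$feb  b
   10  dbcabc$febcbadfd  d
   11  ddbcabc$febcbadf  f
   12  dfddbcabc$febcba  a
   13  ebcbadfddbcabc$f  f
   14  fddbcabc$febcbad  d
   15  febcbadfddbcabc$  $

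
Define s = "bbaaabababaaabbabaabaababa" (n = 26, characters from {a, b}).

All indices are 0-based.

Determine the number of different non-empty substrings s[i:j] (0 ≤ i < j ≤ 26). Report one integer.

268

rank→(start, suffix):
  0 → (25, 'a')
  1 → (2, 'aaabababaaabbabaabaababa')
  2 → (10, 'aaabbabaabaababa')
  3 → (17, 'aabaababa')
  4 → (20, 'aababa')
  5 → (3, 'aabababaaabbabaabaababa')
  6 → (11, 'aabbabaabaababa')
  7 → (23, 'aba')
  8 → (8, 'abaaabbabaabaababa')
  9 → (15, 'abaabaababa')
  10 → (18, 'abaababa')
  11 → (21, 'ababa')
  12 → (6, 'ababaaabbabaabaababa')
  13 → (4, 'abababaaabbabaabaababa')
  14 → (12, 'abbabaabaababa')
  15 → (24, 'ba')
  16 → (1, 'baaabababaaabbabaabaababa')
  17 → (9, 'baaabbabaabaababa')
  18 → (16, 'baabaababa')
  19 → (19, 'baababa')
  20 → (22, 'baba')
  21 → (7, 'babaaabbabaabaababa')
  22 → (14, 'babaabaababa')
  23 → (5, 'bababaaabbabaabaababa')
  24 → (0, 'bbaaabababaaabbabaabaababa')
  25 → (13, 'bbabaabaababa')

SA = [25, 2, 10, 17, 20, 3, 11, 23, 8, 15, 18, 21, 6, 4, 12, 24, 1, 9, 16, 19, 22, 7, 14, 5, 0, 13]
i: (SA[i-1],SA[i]) lcp shared
  1: (25,2) 1 'a'
  2: (2,10) 4 'aaab'
  3: (10,17) 2 'aa'
  4: (17,20) 4 'aaba'
  5: (20,3) 6 'aababa'
  6: (3,11) 3 'aab'
  7: (11,23) 1 'a'
  8: (23,8) 3 'aba'
  9: (8,15) 4 'abaa'
  10: (15,18) 6 'abaaba'
  11: (18,21) 3 'aba'
  12: (21,6) 5 'ababa'
  13: (6,4) 5 'ababa'
  14: (4,12) 2 'ab'
  15: (12,24) 0 ''
  16: (24,1) 2 'ba'
  17: (1,9) 5 'baaab'
  18: (9,16) 3 'baa'
  19: (16,19) 5 'baaba'
  20: (19,22) 2 'ba'
  21: (22,7) 4 'baba'
  22: (7,14) 5 'babaa'
  23: (14,5) 4 'baba'
  24: (5,0) 1 'b'
  25: (0,13) 3 'bba'

n(n+1)/2 = 26·27/2 = 351
Σ LCP = 0 + 1 + 4 + 2 + 4 + 6 + 3 + 1 + 3 + 4 + 6 + 3 + 5 + 5 + 2 + 0 + 2 + 5 + 3 + 5 + 2 + 4 + 5 + 4 + 1 + 3 = 83
distinct = 351 − 83 = 268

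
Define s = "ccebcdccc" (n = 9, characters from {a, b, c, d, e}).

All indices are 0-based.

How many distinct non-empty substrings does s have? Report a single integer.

38

rank | idx | suffix
   0 |   3 | bcdccc
   1 |   8 | c
   2 |   7 | cc
   3 |   6 | ccc
   4 |   0 | ccebcdccc
   5 |   4 | cdccc
   6 |   1 | cebcdccc
   7 |   5 | dccc
   8 |   2 | ebcdccc

SA = [3, 8, 7, 6, 0, 4, 1, 5, 2]
i: (SA[i-1],SA[i]) lcp shared
  1: (3,8) 0 ''
  2: (8,7) 1 'c'
  3: (7,6) 2 'cc'
  4: (6,0) 2 'cc'
  5: (0,4) 1 'c'
  6: (4,1) 1 'c'
  7: (1,5) 0 ''
  8: (5,2) 0 ''

n(n+1)/2 = 9·10/2 = 45
Σ LCP = 0 + 0 + 1 + 2 + 2 + 1 + 1 + 0 + 0 = 7
distinct = 45 − 7 = 38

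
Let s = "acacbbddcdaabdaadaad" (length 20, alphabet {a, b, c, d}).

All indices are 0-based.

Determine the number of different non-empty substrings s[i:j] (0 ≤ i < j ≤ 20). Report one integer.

183

rank | idx | suffix
   0 |  10 | aabdaadaad
   1 |  17 | aad
   2 |  14 | aadaad
   3 |  11 | abdaadaad
   4 |   0 | acacbbddcdaabdaadaad
   5 |   2 | acbbddcdaabdaadaad
   6 |  18 | ad
   7 |  15 | adaad
   8 |   4 | bbddcdaabdaadaad
   9 |  12 | bdaadaad
  10 |   5 | bddcdaabdaadaad
  11 |   1 | cacbbddcdaabdaadaad
  12 |   3 | cbbddcdaabdaadaad
  13 |   8 | cdaabdaadaad
  14 |  19 | d
  15 |   9 | daabdaadaad
  16 |  16 | daad
  17 |  13 | daadaad
  18 |   7 | dcdaabdaadaad
  19 |   6 | ddcdaabdaadaad

SA = [10, 17, 14, 11, 0, 2, 18, 15, 4, 12, 5, 1, 3, 8, 19, 9, 16, 13, 7, 6]
rank  pair      lcp
   1  s[10:],s[17:]  2  'aa'
   2  s[17:],s[14:]  3  'aad'
   3  s[14:],s[11:]  1  'a'
   4  s[11:],s[0:]  1  'a'
   5  s[0:],s[2:]  2  'ac'
   6  s[2:],s[18:]  1  'a'
   7  s[18:],s[15:]  2  'ad'
   8  s[15:],s[4:]  0  ''
   9  s[4:],s[12:]  1  'b'
  10  s[12:],s[5:]  2  'bd'
  11  s[5:],s[1:]  0  ''
  12  s[1:],s[3:]  1  'c'
  13  s[3:],s[8:]  1  'c'
  14  s[8:],s[19:]  0  ''
  15  s[19:],s[9:]  1  'd'
  16  s[9:],s[16:]  3  'daa'
  17  s[16:],s[13:]  4  'daad'
  18  s[13:],s[7:]  1  'd'
  19  s[7:],s[6:]  1  'd'

n(n+1)/2 = 20·21/2 = 210
Σ LCP = 0 + 2 + 3 + 1 + 1 + 2 + 1 + 2 + 0 + 1 + 2 + 0 + 1 + 1 + 0 + 1 + 3 + 4 + 1 + 1 = 27
distinct = 210 − 27 = 183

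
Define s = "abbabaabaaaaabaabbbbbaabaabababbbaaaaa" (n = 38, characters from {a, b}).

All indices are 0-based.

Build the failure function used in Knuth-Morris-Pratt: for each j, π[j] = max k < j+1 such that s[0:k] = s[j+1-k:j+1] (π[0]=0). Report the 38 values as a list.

[0, 0, 0, 1, 2, 1, 1, 2, 1, 1, 1, 1, 1, 2, 1, 1, 2, 3, 0, 0, 0, 1, 1, 2, 1, 1, 2, 1, 2, 1, 2, 3, 0, 1, 1, 1, 1, 1]

π[0] = 0
j=1 s[j]='b': π[1]=0 (border '')
j=2 s[j]='b': π[2]=0 (border '')
j=3 s[j]='a': π[3]=1 (border 'a')
j=4 s[j]='b': π[4]=2 (border 'ab')
j=5 s[j]='a': k: 2→0; π[5]=1 (border 'a')
j=6 s[j]='a': k: 1→0; π[6]=1 (border 'a')
j=7 s[j]='b': π[7]=2 (border 'ab')
j=8 s[j]='a': k: 2→0; π[8]=1 (border 'a')
j=9 s[j]='a': k: 1→0; π[9]=1 (border 'a')
j=10 s[j]='a': k: 1→0; π[10]=1 (border 'a')
j=11 s[j]='a': k: 1→0; π[11]=1 (border 'a')
j=12 s[j]='a': k: 1→0; π[12]=1 (border 'a')
j=13 s[j]='b': π[13]=2 (border 'ab')
j=14 s[j]='a': k: 2→0; π[14]=1 (border 'a')
j=15 s[j]='a': k: 1→0; π[15]=1 (border 'a')
j=16 s[j]='b': π[16]=2 (border 'ab')
j=17 s[j]='b': π[17]=3 (border 'abb')
j=18 s[j]='b': k: 3→0; π[18]=0 (border '')
j=19 s[j]='b': π[19]=0 (border '')
j=20 s[j]='b': π[20]=0 (border '')
j=21 s[j]='a': π[21]=1 (border 'a')
j=22 s[j]='a': k: 1→0; π[22]=1 (border 'a')
j=23 s[j]='b': π[23]=2 (border 'ab')
j=24 s[j]='a': k: 2→0; π[24]=1 (border 'a')
j=25 s[j]='a': k: 1→0; π[25]=1 (border 'a')
j=26 s[j]='b': π[26]=2 (border 'ab')
j=27 s[j]='a': k: 2→0; π[27]=1 (border 'a')
j=28 s[j]='b': π[28]=2 (border 'ab')
j=29 s[j]='a': k: 2→0; π[29]=1 (border 'a')
j=30 s[j]='b': π[30]=2 (border 'ab')
j=31 s[j]='b': π[31]=3 (border 'abb')
j=32 s[j]='b': k: 3→0; π[32]=0 (border '')
j=33 s[j]='a': π[33]=1 (border 'a')
j=34 s[j]='a': k: 1→0; π[34]=1 (border 'a')
j=35 s[j]='a': k: 1→0; π[35]=1 (border 'a')
j=36 s[j]='a': k: 1→0; π[36]=1 (border 'a')
j=37 s[j]='a': k: 1→0; π[37]=1 (border 'a')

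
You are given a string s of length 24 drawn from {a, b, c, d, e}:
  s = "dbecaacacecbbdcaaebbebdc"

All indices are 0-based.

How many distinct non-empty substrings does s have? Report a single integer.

rank | idx | suffix
   0 |   4 | aacacecbbdcaaebbebdc
   1 |  15 | aaebbebdc
   2 |   5 | acacecbbdcaaebbebdc
   3 |   7 | acecbbdcaaebbebdc
   4 |  16 | aebbebdc
   5 |  11 | bbdcaaebbebdc
   6 |  18 | bbebdc
   7 |  21 | bdc
   8 |  12 | bdcaaebbebdc
   9 |  19 | bebdc
  10 |   1 | becaacacecbbdcaaebbebdc
  11 |  23 | c
  12 |   3 | caacacecbbdcaaebbebdc
  13 |  14 | caaebbebdc
  14 |   6 | cacecbbdcaaebbebdc
  15 |  10 | cbbdcaaebbebdc
  16 |   8 | cecbbdcaaebbebdc
  17 |   0 | dbecaacacecbbdcaaebbebdc
  18 |  22 | dc
  19 |  13 | dcaaebbebdc
  20 |  17 | ebbebdc
  21 |  20 | ebdc
  22 |   2 | ecaacacecbbdcaaebbebdc
  23 |   9 | ecbbdcaaebbebdc

SA = [4, 15, 5, 7, 16, 11, 18, 21, 12, 19, 1, 23, 3, 14, 6, 10, 8, 0, 22, 13, 17, 20, 2, 9]
i: (SA[i-1],SA[i]) lcp shared
  1: (4,15) 2 'aa'
  2: (15,5) 1 'a'
  3: (5,7) 2 'ac'
  4: (7,16) 1 'a'
  5: (16,11) 0 ''
  6: (11,18) 2 'bb'
  7: (18,21) 1 'b'
  8: (21,12) 3 'bdc'
  9: (12,19) 1 'b'
  10: (19,1) 2 'be'
  11: (1,23) 0 ''
  12: (23,3) 1 'c'
  13: (3,14) 3 'caa'
  14: (14,6) 2 'ca'
  15: (6,10) 1 'c'
  16: (10,8) 1 'c'
  17: (8,0) 0 ''
  18: (0,22) 1 'd'
  19: (22,13) 2 'dc'
  20: (13,17) 0 ''
  21: (17,20) 2 'eb'
  22: (20,2) 1 'e'
  23: (2,9) 2 'ec'

n(n+1)/2 = 24·25/2 = 300
Σ LCP = 0 + 2 + 1 + 2 + 1 + 0 + 2 + 1 + 3 + 1 + 2 + 0 + 1 + 3 + 2 + 1 + 1 + 0 + 1 + 2 + 0 + 2 + 1 + 2 = 31
distinct = 300 − 31 = 269

269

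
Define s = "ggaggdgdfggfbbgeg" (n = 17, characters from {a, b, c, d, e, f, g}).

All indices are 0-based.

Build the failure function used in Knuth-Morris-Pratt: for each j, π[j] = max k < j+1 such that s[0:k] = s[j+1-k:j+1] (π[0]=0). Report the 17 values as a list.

π[0] = 0
j=1 s[j]='g': π[1]=1 (border 'g')
j=2 s[j]='a': k: 1→0; π[2]=0 (border '')
j=3 s[j]='g': π[3]=1 (border 'g')
j=4 s[j]='g': π[4]=2 (border 'gg')
j=5 s[j]='d': k: 2→1→0; π[5]=0 (border '')
j=6 s[j]='g': π[6]=1 (border 'g')
j=7 s[j]='d': k: 1→0; π[7]=0 (border '')
j=8 s[j]='f': π[8]=0 (border '')
j=9 s[j]='g': π[9]=1 (border 'g')
j=10 s[j]='g': π[10]=2 (border 'gg')
j=11 s[j]='f': k: 2→1→0; π[11]=0 (border '')
j=12 s[j]='b': π[12]=0 (border '')
j=13 s[j]='b': π[13]=0 (border '')
j=14 s[j]='g': π[14]=1 (border 'g')
j=15 s[j]='e': k: 1→0; π[15]=0 (border '')
j=16 s[j]='g': π[16]=1 (border 'g')

[0, 1, 0, 1, 2, 0, 1, 0, 0, 1, 2, 0, 0, 0, 1, 0, 1]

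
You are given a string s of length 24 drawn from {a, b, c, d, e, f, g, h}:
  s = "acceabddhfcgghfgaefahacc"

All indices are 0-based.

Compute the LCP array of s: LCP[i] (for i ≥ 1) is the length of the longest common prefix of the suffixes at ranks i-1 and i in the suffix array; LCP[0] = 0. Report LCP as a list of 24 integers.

rank | idx | suffix
   0 |   4 | abddhfcgghfgaefahacc
   1 |  21 | acc
   2 |   0 | acceabddhfcgghfgaefahacc
   3 |  16 | aefahacc
   4 |  19 | ahacc
   5 |   5 | bddhfcgghfgaefahacc
   6 |  23 | c
   7 |  22 | cc
   8 |   1 | cceabddhfcgghfgaefahacc
   9 |   2 | ceabddhfcgghfgaefahacc
  10 |  10 | cgghfgaefahacc
  11 |   6 | ddhfcgghfgaefahacc
  12 |   7 | dhfcgghfgaefahacc
  13 |   3 | eabddhfcgghfgaefahacc
  14 |  17 | efahacc
  15 |  18 | fahacc
  16 |   9 | fcgghfgaefahacc
  17 |  14 | fgaefahacc
  18 |  15 | gaefahacc
  19 |  11 | gghfgaefahacc
  20 |  12 | ghfgaefahacc
  21 |  20 | hacc
  22 |   8 | hfcgghfgaefahacc
  23 |  13 | hfgaefahacc

SA = [4, 21, 0, 16, 19, 5, 23, 22, 1, 2, 10, 6, 7, 3, 17, 18, 9, 14, 15, 11, 12, 20, 8, 13]
rank  pair      lcp
   1  s[4:],s[21:]  1  'a'
   2  s[21:],s[0:]  3  'acc'
   3  s[0:],s[16:]  1  'a'
   4  s[16:],s[19:]  1  'a'
   5  s[19:],s[5:]  0  ''
   6  s[5:],s[23:]  0  ''
   7  s[23:],s[22:]  1  'c'
   8  s[22:],s[1:]  2  'cc'
   9  s[1:],s[2:]  1  'c'
  10  s[2:],s[10:]  1  'c'
  11  s[10:],s[6:]  0  ''
  12  s[6:],s[7:]  1  'd'
  13  s[7:],s[3:]  0  ''
  14  s[3:],s[17:]  1  'e'
  15  s[17:],s[18:]  0  ''
  16  s[18:],s[9:]  1  'f'
  17  s[9:],s[14:]  1  'f'
  18  s[14:],s[15:]  0  ''
  19  s[15:],s[11:]  1  'g'
  20  s[11:],s[12:]  1  'g'
  21  s[12:],s[20:]  0  ''
  22  s[20:],s[8:]  1  'h'
  23  s[8:],s[13:]  2  'hf'

[0, 1, 3, 1, 1, 0, 0, 1, 2, 1, 1, 0, 1, 0, 1, 0, 1, 1, 0, 1, 1, 0, 1, 2]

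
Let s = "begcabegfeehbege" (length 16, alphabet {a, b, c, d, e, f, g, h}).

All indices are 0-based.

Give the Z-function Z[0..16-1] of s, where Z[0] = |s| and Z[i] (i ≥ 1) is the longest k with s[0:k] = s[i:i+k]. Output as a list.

Z[0]=16
i=1: fresh scan; Z[1]=0
i=2: fresh scan; Z[2]=0
i=3: fresh scan; Z[3]=0
i=4: fresh scan; Z[4]=0
i=5: fresh scan; Z[5]=3 extend→box=[5,8)
i=6: min(r-i=2, Z[1]=0)=0; Z[6]=0
i=7: min(r-i=1, Z[2]=0)=0; Z[7]=0
i=8: fresh scan; Z[8]=0
i=9: fresh scan; Z[9]=0
i=10: fresh scan; Z[10]=0
i=11: fresh scan; Z[11]=0
i=12: fresh scan; Z[12]=3 extend→box=[12,15)
i=13: min(r-i=2, Z[1]=0)=0; Z[13]=0
i=14: min(r-i=1, Z[2]=0)=0; Z[14]=0
i=15: fresh scan; Z[15]=0

[16, 0, 0, 0, 0, 3, 0, 0, 0, 0, 0, 0, 3, 0, 0, 0]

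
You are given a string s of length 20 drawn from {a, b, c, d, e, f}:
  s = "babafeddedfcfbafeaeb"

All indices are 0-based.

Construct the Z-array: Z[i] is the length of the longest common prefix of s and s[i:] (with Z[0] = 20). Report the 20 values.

Z[0]=20
i=1: fresh scan; Z[1]=0
i=2: fresh scan; Z[2]=2 scan→box=[2,4)
i=3: min(r-i=1, Z[1]=0)=0; Z[3]=0
i=4: fresh scan; Z[4]=0
i=5: fresh scan; Z[5]=0
i=6: fresh scan; Z[6]=0
i=7: fresh scan; Z[7]=0
i=8: fresh scan; Z[8]=0
i=9: fresh scan; Z[9]=0
i=10: fresh scan; Z[10]=0
i=11: fresh scan; Z[11]=0
i=12: fresh scan; Z[12]=0
i=13: fresh scan; Z[13]=2 scan→box=[13,15)
i=14: min(r-i=1, Z[1]=0)=0; Z[14]=0
i=15: fresh scan; Z[15]=0
i=16: fresh scan; Z[16]=0
i=17: fresh scan; Z[17]=0
i=18: fresh scan; Z[18]=0
i=19: fresh scan; Z[19]=1 scan→box=[19,20)

[20, 0, 2, 0, 0, 0, 0, 0, 0, 0, 0, 0, 0, 2, 0, 0, 0, 0, 0, 1]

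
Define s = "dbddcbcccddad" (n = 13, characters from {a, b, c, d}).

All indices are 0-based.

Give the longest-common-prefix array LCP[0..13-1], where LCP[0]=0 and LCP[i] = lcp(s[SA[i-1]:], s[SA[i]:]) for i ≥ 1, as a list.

sorted suffixes:
  #0 SA[0]=11  'ad'
  #1 SA[1]=5  'bcccddad'
  #2 SA[2]=1  'bddcbcccddad'
  #3 SA[3]=4  'cbcccddad'
  #4 SA[4]=6  'cccddad'
  #5 SA[5]=7  'ccddad'
  #6 SA[6]=8  'cddad'
  #7 SA[7]=12  'd'
  #8 SA[8]=10  'dad'
  #9 SA[9]=0  'dbddcbcccddad'
  #10 SA[10]=3  'dcbcccddad'
  #11 SA[11]=9  'ddad'
  #12 SA[12]=2  'ddcbcccddad'

SA = [11, 5, 1, 4, 6, 7, 8, 12, 10, 0, 3, 9, 2]
i: (SA[i-1],SA[i]) lcp shared
  1: (11,5) 0 ''
  2: (5,1) 1 'b'
  3: (1,4) 0 ''
  4: (4,6) 1 'c'
  5: (6,7) 2 'cc'
  6: (7,8) 1 'c'
  7: (8,12) 0 ''
  8: (12,10) 1 'd'
  9: (10,0) 1 'd'
  10: (0,3) 1 'd'
  11: (3,9) 1 'd'
  12: (9,2) 2 'dd'

[0, 0, 1, 0, 1, 2, 1, 0, 1, 1, 1, 1, 2]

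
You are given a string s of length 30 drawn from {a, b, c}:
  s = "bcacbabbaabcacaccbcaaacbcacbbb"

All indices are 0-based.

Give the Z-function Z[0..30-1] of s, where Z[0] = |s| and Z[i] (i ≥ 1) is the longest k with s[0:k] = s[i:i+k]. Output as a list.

[30, 0, 0, 0, 1, 0, 1, 1, 0, 0, 4, 0, 0, 0, 0, 0, 0, 3, 0, 0, 0, 0, 0, 5, 0, 0, 0, 1, 1, 1]

Z[0]=30
i=1: outside box; Z[1]=0
i=2: outside box; Z[2]=0
i=3: outside box; Z[3]=0
i=4: outside box; Z[4]=1 scan→box=[4,5)
i=5: outside box; Z[5]=0
i=6: outside box; Z[6]=1 scan→box=[6,7)
i=7: outside box; Z[7]=1 scan→box=[7,8)
i=8: outside box; Z[8]=0
i=9: outside box; Z[9]=0
i=10: outside box; Z[10]=4 scan→box=[10,14)
i=11: min(r-i=3, Z[1]=0)=0; Z[11]=0
i=12: min(r-i=2, Z[2]=0)=0; Z[12]=0
i=13: min(r-i=1, Z[3]=0)=0; Z[13]=0
i=14: outside box; Z[14]=0
i=15: outside box; Z[15]=0
i=16: outside box; Z[16]=0
i=17: outside box; Z[17]=3 scan→box=[17,20)
i=18: min(r-i=2, Z[1]=0)=0; Z[18]=0
i=19: min(r-i=1, Z[2]=0)=0; Z[19]=0
i=20: outside box; Z[20]=0
i=21: outside box; Z[21]=0
i=22: outside box; Z[22]=0
i=23: outside box; Z[23]=5 scan→box=[23,28)
i=24: min(r-i=4, Z[1]=0)=0; Z[24]=0
i=25: min(r-i=3, Z[2]=0)=0; Z[25]=0
i=26: min(r-i=2, Z[3]=0)=0; Z[26]=0
i=27: min(r-i=1, Z[4]=1)=1; Z[27]=1
i=28: outside box; Z[28]=1 scan→box=[28,29)
i=29: outside box; Z[29]=1 scan→box=[29,30)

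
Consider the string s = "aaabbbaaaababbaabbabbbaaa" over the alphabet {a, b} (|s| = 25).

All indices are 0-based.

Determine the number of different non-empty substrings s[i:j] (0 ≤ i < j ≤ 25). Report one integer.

252

rank→(start, suffix):
  0 → (24, 'a')
  1 → (23, 'aa')
  2 → (22, 'aaa')
  3 → (6, 'aaaababbaabbabbbaaa')
  4 → (7, 'aaababbaabbabbbaaa')
  5 → (0, 'aaabbbaaaababbaabbabbbaaa')
  6 → (8, 'aababbaabbabbbaaa')
  7 → (14, 'aabbabbbaaa')
  8 → (1, 'aabbbaaaababbaabbabbbaaa')
  9 → (9, 'ababbaabbabbbaaa')
  10 → (11, 'abbaabbabbbaaa')
  11 → (15, 'abbabbbaaa')
  12 → (18, 'abbbaaa')
  13 → (2, 'abbbaaaababbaabbabbbaaa')
  14 → (21, 'baaa')
  15 → (5, 'baaaababbaabbabbbaaa')
  16 → (13, 'baabbabbbaaa')
  17 → (10, 'babbaabbabbbaaa')
  18 → (17, 'babbbaaa')
  19 → (20, 'bbaaa')
  20 → (4, 'bbaaaababbaabbabbbaaa')
  21 → (12, 'bbaabbabbbaaa')
  22 → (16, 'bbabbbaaa')
  23 → (19, 'bbbaaa')
  24 → (3, 'bbbaaaababbaabbabbbaaa')

SA = [24, 23, 22, 6, 7, 0, 8, 14, 1, 9, 11, 15, 18, 2, 21, 5, 13, 10, 17, 20, 4, 12, 16, 19, 3]
[i] adj suffixes → lcp
  [1] 24/23 → 1 ('a')
  [2] 23/22 → 2 ('aa')
  [3] 22/6 → 3 ('aaa')
  [4] 6/7 → 3 ('aaa')
  [5] 7/0 → 4 ('aaab')
  [6] 0/8 → 2 ('aa')
  [7] 8/14 → 3 ('aab')
  [8] 14/1 → 4 ('aabb')
  [9] 1/9 → 1 ('a')
  [10] 9/11 → 2 ('ab')
  [11] 11/15 → 4 ('abba')
  [12] 15/18 → 3 ('abb')
  [13] 18/2 → 7 ('abbbaaa')
  [14] 2/21 → 0 ('')
  [15] 21/5 → 4 ('baaa')
  [16] 5/13 → 3 ('baa')
  [17] 13/10 → 2 ('ba')
  [18] 10/17 → 4 ('babb')
  [19] 17/20 → 1 ('b')
  [20] 20/4 → 5 ('bbaaa')
  [21] 4/12 → 4 ('bbaa')
  [22] 12/16 → 3 ('bba')
  [23] 16/19 → 2 ('bb')
  [24] 19/3 → 6 ('bbbaaa')

n(n+1)/2 = 25·26/2 = 325
Σ LCP = 0 + 1 + 2 + 3 + 3 + 4 + 2 + 3 + 4 + 1 + 2 + 4 + 3 + 7 + 0 + 4 + 3 + 2 + 4 + 1 + 5 + 4 + 3 + 2 + 6 = 73
distinct = 325 − 73 = 252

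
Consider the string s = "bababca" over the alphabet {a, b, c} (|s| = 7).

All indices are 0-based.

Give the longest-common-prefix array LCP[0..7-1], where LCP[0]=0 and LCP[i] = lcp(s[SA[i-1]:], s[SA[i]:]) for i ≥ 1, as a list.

[0, 1, 2, 0, 3, 1, 0]

rank | idx | suffix
   0 |   6 | a
   1 |   1 | ababca
   2 |   3 | abca
   3 |   0 | bababca
   4 |   2 | babca
   5 |   4 | bca
   6 |   5 | ca

SA = [6, 1, 3, 0, 2, 4, 5]
i: (SA[i-1],SA[i]) lcp shared
  1: (6,1) 1 'a'
  2: (1,3) 2 'ab'
  3: (3,0) 0 ''
  4: (0,2) 3 'bab'
  5: (2,4) 1 'b'
  6: (4,5) 0 ''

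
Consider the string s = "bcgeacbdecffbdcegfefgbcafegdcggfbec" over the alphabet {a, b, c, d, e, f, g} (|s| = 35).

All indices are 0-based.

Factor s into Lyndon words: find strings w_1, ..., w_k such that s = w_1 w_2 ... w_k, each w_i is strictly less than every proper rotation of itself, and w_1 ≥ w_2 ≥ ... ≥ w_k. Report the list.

["bcge", "acbdecffbdcegfefgbcafegdcggfbec"]

emit factor 1: 'bcge' (i=0, period=4)
emit factor 2: 'acbdecffbdcegfefgbcafegdcggfbec' (i=4, period=31)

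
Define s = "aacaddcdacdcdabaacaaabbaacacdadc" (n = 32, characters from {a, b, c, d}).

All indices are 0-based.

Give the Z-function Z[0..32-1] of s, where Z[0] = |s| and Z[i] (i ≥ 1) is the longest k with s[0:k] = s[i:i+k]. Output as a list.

Z[0]=32
i=1: i≥r, start 0; Z[1]=1 extend→box=[1,2)
i=2: i≥r, start 0; Z[2]=0
i=3: i≥r, start 0; Z[3]=1 extend→box=[3,4)
i=4: i≥r, start 0; Z[4]=0
i=5: i≥r, start 0; Z[5]=0
i=6: i≥r, start 0; Z[6]=0
i=7: i≥r, start 0; Z[7]=0
i=8: i≥r, start 0; Z[8]=1 extend→box=[8,9)
i=9: i≥r, start 0; Z[9]=0
i=10: i≥r, start 0; Z[10]=0
i=11: i≥r, start 0; Z[11]=0
i=12: i≥r, start 0; Z[12]=0
i=13: i≥r, start 0; Z[13]=1 extend→box=[13,14)
i=14: i≥r, start 0; Z[14]=0
i=15: i≥r, start 0; Z[15]=4 extend→box=[15,19)
i=16: min(r-i=3, Z[1]=1)=1; Z[16]=1
i=17: min(r-i=2, Z[2]=0)=0; Z[17]=0
i=18: min(r-i=1, Z[3]=1)=1; Z[18]=2 extend→box=[18,20)
i=19: min(r-i=1, Z[1]=1)=1; Z[19]=2 extend→box=[19,21)
i=20: min(r-i=1, Z[1]=1)=1; Z[20]=1
i=21: i≥r, start 0; Z[21]=0
i=22: i≥r, start 0; Z[22]=0
i=23: i≥r, start 0; Z[23]=4 extend→box=[23,27)
i=24: min(r-i=3, Z[1]=1)=1; Z[24]=1
i=25: min(r-i=2, Z[2]=0)=0; Z[25]=0
i=26: min(r-i=1, Z[3]=1)=1; Z[26]=1
i=27: i≥r, start 0; Z[27]=0
i=28: i≥r, start 0; Z[28]=0
i=29: i≥r, start 0; Z[29]=1 extend→box=[29,30)
i=30: i≥r, start 0; Z[30]=0
i=31: i≥r, start 0; Z[31]=0

[32, 1, 0, 1, 0, 0, 0, 0, 1, 0, 0, 0, 0, 1, 0, 4, 1, 0, 2, 2, 1, 0, 0, 4, 1, 0, 1, 0, 0, 1, 0, 0]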